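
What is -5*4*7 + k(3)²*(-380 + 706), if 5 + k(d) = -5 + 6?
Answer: 5076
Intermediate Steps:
k(d) = -4 (k(d) = -5 + (-5 + 6) = -5 + 1 = -4)
-5*4*7 + k(3)²*(-380 + 706) = -5*4*7 + (-4)²*(-380 + 706) = -20*7 + 16*326 = -140 + 5216 = 5076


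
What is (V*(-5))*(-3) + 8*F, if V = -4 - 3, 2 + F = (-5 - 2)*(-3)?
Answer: 47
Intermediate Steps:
F = 19 (F = -2 + (-5 - 2)*(-3) = -2 - 7*(-3) = -2 + 21 = 19)
V = -7
(V*(-5))*(-3) + 8*F = -7*(-5)*(-3) + 8*19 = 35*(-3) + 152 = -105 + 152 = 47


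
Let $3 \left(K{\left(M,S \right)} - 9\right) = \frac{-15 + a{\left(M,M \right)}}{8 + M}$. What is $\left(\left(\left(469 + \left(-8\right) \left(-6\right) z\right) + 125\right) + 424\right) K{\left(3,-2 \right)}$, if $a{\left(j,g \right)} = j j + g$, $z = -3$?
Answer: $\frac{85652}{11} \approx 7786.5$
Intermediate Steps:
$a{\left(j,g \right)} = g + j^{2}$ ($a{\left(j,g \right)} = j^{2} + g = g + j^{2}$)
$K{\left(M,S \right)} = 9 + \frac{-15 + M + M^{2}}{3 \left(8 + M\right)}$ ($K{\left(M,S \right)} = 9 + \frac{\left(-15 + \left(M + M^{2}\right)\right) \frac{1}{8 + M}}{3} = 9 + \frac{\left(-15 + M + M^{2}\right) \frac{1}{8 + M}}{3} = 9 + \frac{\frac{1}{8 + M} \left(-15 + M + M^{2}\right)}{3} = 9 + \frac{-15 + M + M^{2}}{3 \left(8 + M\right)}$)
$\left(\left(\left(469 + \left(-8\right) \left(-6\right) z\right) + 125\right) + 424\right) K{\left(3,-2 \right)} = \left(\left(\left(469 + \left(-8\right) \left(-6\right) \left(-3\right)\right) + 125\right) + 424\right) \frac{201 + 3^{2} + 28 \cdot 3}{3 \left(8 + 3\right)} = \left(\left(\left(469 + 48 \left(-3\right)\right) + 125\right) + 424\right) \frac{201 + 9 + 84}{3 \cdot 11} = \left(\left(\left(469 - 144\right) + 125\right) + 424\right) \frac{1}{3} \cdot \frac{1}{11} \cdot 294 = \left(\left(325 + 125\right) + 424\right) \frac{98}{11} = \left(450 + 424\right) \frac{98}{11} = 874 \cdot \frac{98}{11} = \frac{85652}{11}$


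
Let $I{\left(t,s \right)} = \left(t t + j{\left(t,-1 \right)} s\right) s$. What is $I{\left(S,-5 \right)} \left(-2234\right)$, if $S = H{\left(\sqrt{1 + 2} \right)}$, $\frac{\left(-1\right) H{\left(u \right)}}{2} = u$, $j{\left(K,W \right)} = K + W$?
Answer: $189890 + 111700 \sqrt{3} \approx 3.8336 \cdot 10^{5}$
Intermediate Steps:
$H{\left(u \right)} = - 2 u$
$S = - 2 \sqrt{3}$ ($S = - 2 \sqrt{1 + 2} = - 2 \sqrt{3} \approx -3.4641$)
$I{\left(t,s \right)} = s \left(t^{2} + s \left(-1 + t\right)\right)$ ($I{\left(t,s \right)} = \left(t t + \left(t - 1\right) s\right) s = \left(t^{2} + \left(-1 + t\right) s\right) s = \left(t^{2} + s \left(-1 + t\right)\right) s = s \left(t^{2} + s \left(-1 + t\right)\right)$)
$I{\left(S,-5 \right)} \left(-2234\right) = - 5 \left(\left(- 2 \sqrt{3}\right)^{2} - 5 \left(-1 - 2 \sqrt{3}\right)\right) \left(-2234\right) = - 5 \left(12 + \left(5 + 10 \sqrt{3}\right)\right) \left(-2234\right) = - 5 \left(17 + 10 \sqrt{3}\right) \left(-2234\right) = \left(-85 - 50 \sqrt{3}\right) \left(-2234\right) = 189890 + 111700 \sqrt{3}$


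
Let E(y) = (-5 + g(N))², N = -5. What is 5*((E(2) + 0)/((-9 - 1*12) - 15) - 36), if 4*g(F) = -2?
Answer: -26525/144 ≈ -184.20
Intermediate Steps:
g(F) = -½ (g(F) = (¼)*(-2) = -½)
E(y) = 121/4 (E(y) = (-5 - ½)² = (-11/2)² = 121/4)
5*((E(2) + 0)/((-9 - 1*12) - 15) - 36) = 5*((121/4 + 0)/((-9 - 1*12) - 15) - 36) = 5*(121/(4*((-9 - 12) - 15)) - 36) = 5*(121/(4*(-21 - 15)) - 36) = 5*((121/4)/(-36) - 36) = 5*((121/4)*(-1/36) - 36) = 5*(-121/144 - 36) = 5*(-5305/144) = -26525/144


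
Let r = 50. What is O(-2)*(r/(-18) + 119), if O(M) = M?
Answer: -2092/9 ≈ -232.44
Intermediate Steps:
O(-2)*(r/(-18) + 119) = -2*(50/(-18) + 119) = -2*(50*(-1/18) + 119) = -2*(-25/9 + 119) = -2*1046/9 = -2092/9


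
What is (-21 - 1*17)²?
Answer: 1444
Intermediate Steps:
(-21 - 1*17)² = (-21 - 17)² = (-38)² = 1444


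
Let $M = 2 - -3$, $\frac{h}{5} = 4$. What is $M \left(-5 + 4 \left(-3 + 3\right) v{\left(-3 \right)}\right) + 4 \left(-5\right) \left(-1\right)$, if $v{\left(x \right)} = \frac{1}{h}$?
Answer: $-5$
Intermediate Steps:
$h = 20$ ($h = 5 \cdot 4 = 20$)
$M = 5$ ($M = 2 + 3 = 5$)
$v{\left(x \right)} = \frac{1}{20}$
$M \left(-5 + 4 \left(-3 + 3\right) v{\left(-3 \right)}\right) + 4 \left(-5\right) \left(-1\right) = 5 \left(-5 + 4 \left(-3 + 3\right) \frac{1}{20}\right) + 4 \left(-5\right) \left(-1\right) = 5 \left(-5 + 4 \cdot 0 \cdot \frac{1}{20}\right) - -20 = 5 \left(-5 + 0 \cdot \frac{1}{20}\right) + 20 = 5 \left(-5 + 0\right) + 20 = 5 \left(-5\right) + 20 = -25 + 20 = -5$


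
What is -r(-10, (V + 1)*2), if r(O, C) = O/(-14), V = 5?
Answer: -5/7 ≈ -0.71429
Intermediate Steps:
r(O, C) = -O/14 (r(O, C) = O*(-1/14) = -O/14)
-r(-10, (V + 1)*2) = -(-1)*(-10)/14 = -1*5/7 = -5/7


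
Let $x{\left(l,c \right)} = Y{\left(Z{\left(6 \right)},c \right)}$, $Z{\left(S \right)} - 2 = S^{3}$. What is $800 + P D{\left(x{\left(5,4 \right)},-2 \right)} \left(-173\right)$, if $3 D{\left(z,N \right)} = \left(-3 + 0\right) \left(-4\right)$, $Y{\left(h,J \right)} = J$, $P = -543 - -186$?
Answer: $247844$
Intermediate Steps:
$P = -357$ ($P = -543 + 186 = -357$)
$Z{\left(S \right)} = 2 + S^{3}$
$x{\left(l,c \right)} = c$
$D{\left(z,N \right)} = 4$ ($D{\left(z,N \right)} = \frac{\left(-3 + 0\right) \left(-4\right)}{3} = \frac{\left(-3\right) \left(-4\right)}{3} = \frac{1}{3} \cdot 12 = 4$)
$800 + P D{\left(x{\left(5,4 \right)},-2 \right)} \left(-173\right) = 800 - 357 \cdot 4 \left(-173\right) = 800 - -247044 = 800 + 247044 = 247844$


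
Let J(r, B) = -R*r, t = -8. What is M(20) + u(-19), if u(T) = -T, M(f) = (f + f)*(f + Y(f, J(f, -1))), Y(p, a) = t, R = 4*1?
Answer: 499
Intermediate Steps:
R = 4
J(r, B) = -4*r
Y(p, a) = -8
M(f) = 2*f*(-8 + f) (M(f) = (f + f)*(f - 8) = (2*f)*(-8 + f) = 2*f*(-8 + f))
M(20) + u(-19) = 2*20*(-8 + 20) - 1*(-19) = 2*20*12 + 19 = 480 + 19 = 499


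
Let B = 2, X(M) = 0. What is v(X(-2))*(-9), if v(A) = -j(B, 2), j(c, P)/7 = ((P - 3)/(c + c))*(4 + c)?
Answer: -189/2 ≈ -94.500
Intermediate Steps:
j(c, P) = 7*(-3 + P)*(4 + c)/(2*c) (j(c, P) = 7*(((P - 3)/(c + c))*(4 + c)) = 7*(((-3 + P)/((2*c)))*(4 + c)) = 7*(((-3 + P)*(1/(2*c)))*(4 + c)) = 7*(((-3 + P)/(2*c))*(4 + c)) = 7*((-3 + P)*(4 + c)/(2*c)) = 7*(-3 + P)*(4 + c)/(2*c))
v(A) = 21/2 (v(A) = -7*(-12 + 4*2 + 2*(-3 + 2))/(2*2) = -7*(-12 + 8 + 2*(-1))/(2*2) = -7*(-12 + 8 - 2)/(2*2) = -7*(-6)/(2*2) = -1*(-21/2) = 21/2)
v(X(-2))*(-9) = (21/2)*(-9) = -189/2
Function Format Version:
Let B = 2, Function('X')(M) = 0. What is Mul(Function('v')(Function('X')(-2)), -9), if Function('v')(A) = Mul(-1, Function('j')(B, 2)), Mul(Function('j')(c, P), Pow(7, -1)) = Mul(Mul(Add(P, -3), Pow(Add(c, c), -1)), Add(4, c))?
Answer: Rational(-189, 2) ≈ -94.500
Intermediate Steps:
Function('j')(c, P) = Mul(Rational(7, 2), Pow(c, -1), Add(-3, P), Add(4, c)) (Function('j')(c, P) = Mul(7, Mul(Mul(Add(P, -3), Pow(Add(c, c), -1)), Add(4, c))) = Mul(7, Mul(Mul(Add(-3, P), Pow(Mul(2, c), -1)), Add(4, c))) = Mul(7, Mul(Mul(Add(-3, P), Mul(Rational(1, 2), Pow(c, -1))), Add(4, c))) = Mul(7, Mul(Mul(Rational(1, 2), Pow(c, -1), Add(-3, P)), Add(4, c))) = Mul(7, Mul(Rational(1, 2), Pow(c, -1), Add(-3, P), Add(4, c))) = Mul(Rational(7, 2), Pow(c, -1), Add(-3, P), Add(4, c)))
Function('v')(A) = Rational(21, 2) (Function('v')(A) = Mul(-1, Mul(Rational(7, 2), Pow(2, -1), Add(-12, Mul(4, 2), Mul(2, Add(-3, 2))))) = Mul(-1, Mul(Rational(7, 2), Rational(1, 2), Add(-12, 8, Mul(2, -1)))) = Mul(-1, Mul(Rational(7, 2), Rational(1, 2), Add(-12, 8, -2))) = Mul(-1, Mul(Rational(7, 2), Rational(1, 2), -6)) = Mul(-1, Rational(-21, 2)) = Rational(21, 2))
Mul(Function('v')(Function('X')(-2)), -9) = Mul(Rational(21, 2), -9) = Rational(-189, 2)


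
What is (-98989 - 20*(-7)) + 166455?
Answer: 67606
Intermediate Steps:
(-98989 - 20*(-7)) + 166455 = (-98989 + 140) + 166455 = -98849 + 166455 = 67606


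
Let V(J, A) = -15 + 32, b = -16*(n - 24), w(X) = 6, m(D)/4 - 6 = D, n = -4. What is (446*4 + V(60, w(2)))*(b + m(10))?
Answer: 922112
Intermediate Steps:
m(D) = 24 + 4*D
b = 448 (b = -16*(-4 - 24) = -16*(-28) = 448)
V(J, A) = 17
(446*4 + V(60, w(2)))*(b + m(10)) = (446*4 + 17)*(448 + (24 + 4*10)) = (1784 + 17)*(448 + (24 + 40)) = 1801*(448 + 64) = 1801*512 = 922112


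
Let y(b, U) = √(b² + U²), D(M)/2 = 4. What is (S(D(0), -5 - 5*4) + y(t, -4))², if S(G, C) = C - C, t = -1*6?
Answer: 52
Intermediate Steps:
D(M) = 8 (D(M) = 2*4 = 8)
t = -6
y(b, U) = √(U² + b²)
S(G, C) = 0
(S(D(0), -5 - 5*4) + y(t, -4))² = (0 + √((-4)² + (-6)²))² = (0 + √(16 + 36))² = (0 + √52)² = (0 + 2*√13)² = (2*√13)² = 52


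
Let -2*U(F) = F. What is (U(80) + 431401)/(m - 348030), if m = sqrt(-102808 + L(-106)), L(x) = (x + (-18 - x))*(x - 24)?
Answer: -75063284415/60562490684 - 431361*I*sqrt(25117)/60562490684 ≈ -1.2394 - 0.0011288*I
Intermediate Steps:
L(x) = 432 - 18*x (L(x) = -18*(-24 + x) = 432 - 18*x)
U(F) = -F/2
m = 2*I*sqrt(25117) (m = sqrt(-102808 + (432 - 18*(-106))) = sqrt(-102808 + (432 + 1908)) = sqrt(-102808 + 2340) = sqrt(-100468) = 2*I*sqrt(25117) ≈ 316.97*I)
(U(80) + 431401)/(m - 348030) = (-1/2*80 + 431401)/(2*I*sqrt(25117) - 348030) = (-40 + 431401)/(-348030 + 2*I*sqrt(25117)) = 431361/(-348030 + 2*I*sqrt(25117))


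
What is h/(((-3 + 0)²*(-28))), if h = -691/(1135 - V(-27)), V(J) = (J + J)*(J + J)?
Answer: -691/448812 ≈ -0.0015396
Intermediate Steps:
V(J) = 4*J² (V(J) = (2*J)*(2*J) = 4*J²)
h = 691/1781 (h = -691/(1135 - 4*(-27)²) = -691/(1135 - 4*729) = -691/(1135 - 1*2916) = -691/(1135 - 2916) = -691/(-1781) = -691*(-1/1781) = 691/1781 ≈ 0.38798)
h/(((-3 + 0)²*(-28))) = 691/(1781*(((-3 + 0)²*(-28)))) = 691/(1781*(((-3)²*(-28)))) = 691/(1781*((9*(-28)))) = (691/1781)/(-252) = (691/1781)*(-1/252) = -691/448812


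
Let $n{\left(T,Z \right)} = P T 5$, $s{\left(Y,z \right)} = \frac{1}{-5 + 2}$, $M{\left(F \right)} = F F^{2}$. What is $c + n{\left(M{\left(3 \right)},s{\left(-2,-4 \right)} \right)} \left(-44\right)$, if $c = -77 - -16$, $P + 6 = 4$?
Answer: $11819$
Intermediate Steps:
$M{\left(F \right)} = F^{3}$
$P = -2$ ($P = -6 + 4 = -2$)
$s{\left(Y,z \right)} = - \frac{1}{3}$ ($s{\left(Y,z \right)} = \frac{1}{-3} = - \frac{1}{3}$)
$n{\left(T,Z \right)} = - 10 T$ ($n{\left(T,Z \right)} = - 2 T 5 = - 10 T$)
$c = -61$ ($c = -77 + 16 = -61$)
$c + n{\left(M{\left(3 \right)},s{\left(-2,-4 \right)} \right)} \left(-44\right) = -61 + - 10 \cdot 3^{3} \left(-44\right) = -61 + \left(-10\right) 27 \left(-44\right) = -61 - -11880 = -61 + 11880 = 11819$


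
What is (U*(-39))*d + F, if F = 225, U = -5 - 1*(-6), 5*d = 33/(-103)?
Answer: 117162/515 ≈ 227.50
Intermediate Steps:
d = -33/515 (d = (33/(-103))/5 = (33*(-1/103))/5 = (⅕)*(-33/103) = -33/515 ≈ -0.064078)
U = 1 (U = -5 + 6 = 1)
(U*(-39))*d + F = (1*(-39))*(-33/515) + 225 = -39*(-33/515) + 225 = 1287/515 + 225 = 117162/515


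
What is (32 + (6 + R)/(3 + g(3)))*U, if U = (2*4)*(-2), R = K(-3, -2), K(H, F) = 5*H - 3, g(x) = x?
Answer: -480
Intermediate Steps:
K(H, F) = -3 + 5*H
R = -18 (R = -3 + 5*(-3) = -3 - 15 = -18)
U = -16 (U = 8*(-2) = -16)
(32 + (6 + R)/(3 + g(3)))*U = (32 + (6 - 18)/(3 + 3))*(-16) = (32 - 12/6)*(-16) = (32 - 12*1/6)*(-16) = (32 - 2)*(-16) = 30*(-16) = -480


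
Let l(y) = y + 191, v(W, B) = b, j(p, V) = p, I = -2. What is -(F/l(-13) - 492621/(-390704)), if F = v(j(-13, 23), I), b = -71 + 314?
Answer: -91313805/34772656 ≈ -2.6260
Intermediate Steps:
b = 243
v(W, B) = 243
l(y) = 191 + y
F = 243
-(F/l(-13) - 492621/(-390704)) = -(243/(191 - 13) - 492621/(-390704)) = -(243/178 - 492621*(-1/390704)) = -(243*(1/178) + 492621/390704) = -(243/178 + 492621/390704) = -1*91313805/34772656 = -91313805/34772656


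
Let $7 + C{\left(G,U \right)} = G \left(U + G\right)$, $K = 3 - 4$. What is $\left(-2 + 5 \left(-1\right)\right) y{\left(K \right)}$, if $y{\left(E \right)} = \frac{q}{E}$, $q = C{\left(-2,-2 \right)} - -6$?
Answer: $49$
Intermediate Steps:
$K = -1$ ($K = 3 - 4 = -1$)
$C{\left(G,U \right)} = -7 + G \left(G + U\right)$ ($C{\left(G,U \right)} = -7 + G \left(U + G\right) = -7 + G \left(G + U\right)$)
$q = 7$ ($q = \left(-7 + \left(-2\right)^{2} - -4\right) - -6 = \left(-7 + 4 + 4\right) + 6 = 1 + 6 = 7$)
$y{\left(E \right)} = \frac{7}{E}$
$\left(-2 + 5 \left(-1\right)\right) y{\left(K \right)} = \left(-2 + 5 \left(-1\right)\right) \frac{7}{-1} = \left(-2 - 5\right) 7 \left(-1\right) = \left(-7\right) \left(-7\right) = 49$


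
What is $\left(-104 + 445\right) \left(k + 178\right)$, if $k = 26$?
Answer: $69564$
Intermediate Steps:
$\left(-104 + 445\right) \left(k + 178\right) = \left(-104 + 445\right) \left(26 + 178\right) = 341 \cdot 204 = 69564$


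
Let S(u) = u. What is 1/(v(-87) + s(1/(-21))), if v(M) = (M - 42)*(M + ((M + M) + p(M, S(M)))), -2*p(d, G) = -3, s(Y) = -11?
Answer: 2/66929 ≈ 2.9882e-5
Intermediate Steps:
p(d, G) = 3/2 (p(d, G) = -½*(-3) = 3/2)
v(M) = (-42 + M)*(3/2 + 3*M) (v(M) = (M - 42)*(M + ((M + M) + 3/2)) = (-42 + M)*(M + (2*M + 3/2)) = (-42 + M)*(M + (3/2 + 2*M)) = (-42 + M)*(3/2 + 3*M))
1/(v(-87) + s(1/(-21))) = 1/((-63 + 3*(-87)² - 249/2*(-87)) - 11) = 1/((-63 + 3*7569 + 21663/2) - 11) = 1/((-63 + 22707 + 21663/2) - 11) = 1/(66951/2 - 11) = 1/(66929/2) = 2/66929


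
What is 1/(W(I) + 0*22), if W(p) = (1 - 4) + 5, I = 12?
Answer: ½ ≈ 0.50000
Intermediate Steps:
W(p) = 2 (W(p) = -3 + 5 = 2)
1/(W(I) + 0*22) = 1/(2 + 0*22) = 1/(2 + 0) = 1/2 = ½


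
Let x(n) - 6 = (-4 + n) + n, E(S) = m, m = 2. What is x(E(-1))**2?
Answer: 36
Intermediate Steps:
E(S) = 2
x(n) = 2 + 2*n (x(n) = 6 + ((-4 + n) + n) = 6 + (-4 + 2*n) = 2 + 2*n)
x(E(-1))**2 = (2 + 2*2)**2 = (2 + 4)**2 = 6**2 = 36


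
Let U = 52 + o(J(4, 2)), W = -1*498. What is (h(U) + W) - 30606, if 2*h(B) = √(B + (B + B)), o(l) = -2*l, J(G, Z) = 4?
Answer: -31104 + √33 ≈ -31098.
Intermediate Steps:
W = -498
U = 44 (U = 52 - 2*4 = 52 - 8 = 44)
h(B) = √3*√B/2 (h(B) = √(B + (B + B))/2 = √(B + 2*B)/2 = √(3*B)/2 = (√3*√B)/2 = √3*√B/2)
(h(U) + W) - 30606 = (√3*√44/2 - 498) - 30606 = (√3*(2*√11)/2 - 498) - 30606 = (√33 - 498) - 30606 = (-498 + √33) - 30606 = -31104 + √33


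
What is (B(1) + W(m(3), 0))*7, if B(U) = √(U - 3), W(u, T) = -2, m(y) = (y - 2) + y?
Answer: -14 + 7*I*√2 ≈ -14.0 + 9.8995*I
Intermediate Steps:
m(y) = -2 + 2*y (m(y) = (-2 + y) + y = -2 + 2*y)
B(U) = √(-3 + U)
(B(1) + W(m(3), 0))*7 = (√(-3 + 1) - 2)*7 = (√(-2) - 2)*7 = (I*√2 - 2)*7 = (-2 + I*√2)*7 = -14 + 7*I*√2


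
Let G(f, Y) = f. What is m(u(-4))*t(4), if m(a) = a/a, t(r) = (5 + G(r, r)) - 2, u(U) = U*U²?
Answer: 7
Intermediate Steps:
u(U) = U³
t(r) = 3 + r (t(r) = (5 + r) - 2 = 3 + r)
m(a) = 1
m(u(-4))*t(4) = 1*(3 + 4) = 1*7 = 7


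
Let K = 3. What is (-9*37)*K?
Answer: -999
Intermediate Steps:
(-9*37)*K = -9*37*3 = -333*3 = -999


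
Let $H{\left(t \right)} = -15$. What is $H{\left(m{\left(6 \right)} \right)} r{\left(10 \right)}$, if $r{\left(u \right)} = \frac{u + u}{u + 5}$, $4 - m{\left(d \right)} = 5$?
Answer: $-20$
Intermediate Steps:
$m{\left(d \right)} = -1$ ($m{\left(d \right)} = 4 - 5 = -1$)
$r{\left(u \right)} = \frac{2 u}{5 + u}$
$H{\left(m{\left(6 \right)} \right)} r{\left(10 \right)} = - 15 \cdot 2 \cdot 10 \frac{1}{5 + 10} = - 15 \cdot 2 \cdot 10 \cdot \frac{1}{15} = \left(-15\right) \frac{4}{3} = -20$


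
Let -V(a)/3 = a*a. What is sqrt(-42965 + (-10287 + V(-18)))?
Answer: 4*I*sqrt(3389) ≈ 232.86*I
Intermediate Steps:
V(a) = -3*a**2 (V(a) = -3*a*a = -3*a**2)
sqrt(-42965 + (-10287 + V(-18))) = sqrt(-42965 + (-10287 - 3*(-18)**2)) = sqrt(-42965 + (-10287 - 3*324)) = sqrt(-42965 + (-10287 - 972)) = sqrt(-42965 - 11259) = sqrt(-54224) = 4*I*sqrt(3389)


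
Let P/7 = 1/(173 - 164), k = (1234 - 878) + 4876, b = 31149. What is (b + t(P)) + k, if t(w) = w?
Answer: 327436/9 ≈ 36382.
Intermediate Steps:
k = 5232 (k = 356 + 4876 = 5232)
P = 7/9 (P = 7/(173 - 164) = 7/9 ≈ 0.77778)
(b + t(P)) + k = (31149 + 7/9) + 5232 = 280348/9 + 5232 = 327436/9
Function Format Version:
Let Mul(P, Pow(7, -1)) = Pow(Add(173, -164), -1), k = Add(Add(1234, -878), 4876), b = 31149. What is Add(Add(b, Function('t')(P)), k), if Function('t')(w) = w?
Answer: Rational(327436, 9) ≈ 36382.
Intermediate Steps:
k = 5232 (k = Add(356, 4876) = 5232)
P = Rational(7, 9) (P = Mul(7, Pow(Add(173, -164), -1)) = Mul(7, Pow(9, -1)) = Mul(7, Rational(1, 9)) = Rational(7, 9) ≈ 0.77778)
Add(Add(b, Function('t')(P)), k) = Add(Add(31149, Rational(7, 9)), 5232) = Add(Rational(280348, 9), 5232) = Rational(327436, 9)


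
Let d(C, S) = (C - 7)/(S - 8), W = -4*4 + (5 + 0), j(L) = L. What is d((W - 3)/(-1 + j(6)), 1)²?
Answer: 49/25 ≈ 1.9600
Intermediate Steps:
W = -11 (W = -16 + 5 = -11)
d(C, S) = (-7 + C)/(-8 + S)
d((W - 3)/(-1 + j(6)), 1)² = ((-7 + (-11 - 3)/(-1 + 6))/(-8 + 1))² = ((-7 - 14/5)/(-7))² = (-(-7 - 14*⅕)/7)² = (-(-7 - 14/5)/7)² = (-⅐*(-49/5))² = (7/5)² = 49/25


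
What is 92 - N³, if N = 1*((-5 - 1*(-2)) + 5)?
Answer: 84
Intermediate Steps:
N = 2 (N = 1*((-5 + 2) + 5) = 1*(-3 + 5) = 1*2 = 2)
92 - N³ = 92 - 1*2³ = 92 - 1*8 = 92 - 8 = 84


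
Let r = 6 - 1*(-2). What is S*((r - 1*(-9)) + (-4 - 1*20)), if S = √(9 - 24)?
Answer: -7*I*√15 ≈ -27.111*I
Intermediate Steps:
r = 8 (r = 6 + 2 = 8)
S = I*√15 (S = √(-15) = I*√15 ≈ 3.873*I)
S*((r - 1*(-9)) + (-4 - 1*20)) = (I*√15)*((8 - 1*(-9)) + (-4 - 1*20)) = (I*√15)*((8 + 9) + (-4 - 20)) = (I*√15)*(17 - 24) = (I*√15)*(-7) = -7*I*√15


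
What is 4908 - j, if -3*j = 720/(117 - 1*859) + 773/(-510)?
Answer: 2785457657/567630 ≈ 4907.2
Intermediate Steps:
j = 470383/567630 (j = -(720/(117 - 1*859) + 773/(-510))/3 = -(720/(117 - 859) + 773*(-1/510))/3 = -(720/(-742) - 773/510)/3 = -(720*(-1/742) - 773/510)/3 = -(-360/371 - 773/510)/3 = -⅓*(-470383/189210) = 470383/567630 ≈ 0.82868)
4908 - j = 4908 - 1*470383/567630 = 4908 - 470383/567630 = 2785457657/567630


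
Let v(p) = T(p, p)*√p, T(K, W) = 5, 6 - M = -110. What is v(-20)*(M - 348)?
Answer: -2320*I*√5 ≈ -5187.7*I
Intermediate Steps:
M = 116 (M = 6 - 1*(-110) = 6 + 110 = 116)
v(p) = 5*√p
v(-20)*(M - 348) = (5*√(-20))*(116 - 348) = (5*(2*I*√5))*(-232) = (10*I*√5)*(-232) = -2320*I*√5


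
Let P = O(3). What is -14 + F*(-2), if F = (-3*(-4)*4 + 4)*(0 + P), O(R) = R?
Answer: -326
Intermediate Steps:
P = 3
F = 156 (F = (-3*(-4)*4 + 4)*(0 + 3) = (12*4 + 4)*3 = (48 + 4)*3 = 52*3 = 156)
-14 + F*(-2) = -14 + 156*(-2) = -14 - 312 = -326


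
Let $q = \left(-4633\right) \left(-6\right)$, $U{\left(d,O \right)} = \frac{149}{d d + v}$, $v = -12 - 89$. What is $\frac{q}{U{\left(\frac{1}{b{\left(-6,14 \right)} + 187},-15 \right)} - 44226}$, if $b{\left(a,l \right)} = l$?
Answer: $- \frac{37809913000}{60156737583} \approx -0.62852$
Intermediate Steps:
$v = -101$
$U{\left(d,O \right)} = \frac{149}{-101 + d^{2}}$ ($U{\left(d,O \right)} = \frac{149}{d d - 101} = \frac{149}{d^{2} - 101} = \frac{149}{-101 + d^{2}}$)
$q = 27798$
$\frac{q}{U{\left(\frac{1}{b{\left(-6,14 \right)} + 187},-15 \right)} - 44226} = \frac{27798}{\frac{149}{-101 + \left(\frac{1}{14 + 187}\right)^{2}} - 44226} = \frac{27798}{\frac{149}{-101 + \left(\frac{1}{201}\right)^{2}} - 44226} = \frac{27798}{\frac{149}{-101 + \frac{1}{40401}} - 44226} = \frac{27798}{\frac{149}{- \frac{4080500}{40401}} - 44226} = \frac{27798}{149 \left(- \frac{40401}{4080500}\right) - 44226} = \frac{27798}{- \frac{6019749}{4080500} - 44226} = \frac{27798}{- \frac{180470212749}{4080500}} = 27798 \left(- \frac{4080500}{180470212749}\right) = - \frac{37809913000}{60156737583}$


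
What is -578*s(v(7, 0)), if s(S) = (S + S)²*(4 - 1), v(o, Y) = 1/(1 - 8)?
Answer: -6936/49 ≈ -141.55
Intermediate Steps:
v(o, Y) = -⅐ (v(o, Y) = 1/(-7) = -⅐)
s(S) = 12*S² (s(S) = (2*S)²*3 = (4*S²)*3 = 12*S²)
-578*s(v(7, 0)) = -6936*(-⅐)² = -6936/49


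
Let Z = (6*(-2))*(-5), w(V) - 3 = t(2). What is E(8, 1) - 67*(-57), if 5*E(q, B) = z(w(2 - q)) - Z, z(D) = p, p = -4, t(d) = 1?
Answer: 19031/5 ≈ 3806.2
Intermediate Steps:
w(V) = 4 (w(V) = 3 + 1 = 4)
z(D) = -4
Z = 60 (Z = -12*(-5) = 60)
E(q, B) = -64/5 (E(q, B) = (-4 - 1*60)/5 = (-4 - 60)/5 = (1/5)*(-64) = -64/5)
E(8, 1) - 67*(-57) = -64/5 - 67*(-57) = -64/5 + 3819 = 19031/5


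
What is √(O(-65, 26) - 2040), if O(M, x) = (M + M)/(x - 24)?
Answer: I*√2105 ≈ 45.88*I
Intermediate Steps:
O(M, x) = 2*M/(-24 + x) (O(M, x) = (2*M)/(-24 + x) = 2*M/(-24 + x))
√(O(-65, 26) - 2040) = √(2*(-65)/(-24 + 26) - 2040) = √(2*(-65)/2 - 2040) = √(2*(-65)*(½) - 2040) = √(-65 - 2040) = √(-2105) = I*√2105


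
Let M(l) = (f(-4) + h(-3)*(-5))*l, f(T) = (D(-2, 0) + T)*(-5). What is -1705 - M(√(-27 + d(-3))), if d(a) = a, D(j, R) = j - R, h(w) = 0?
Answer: -1705 - 30*I*√30 ≈ -1705.0 - 164.32*I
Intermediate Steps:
f(T) = 10 - 5*T (f(T) = ((-2 - 1*0) + T)*(-5) = ((-2 + 0) + T)*(-5) = (-2 + T)*(-5) = 10 - 5*T)
M(l) = 30*l (M(l) = ((10 - 5*(-4)) + 0*(-5))*l = ((10 + 20) + 0)*l = (30 + 0)*l = 30*l)
-1705 - M(√(-27 + d(-3))) = -1705 - 30*√(-27 - 3) = -1705 - 30*√(-30) = -1705 - 30*I*√30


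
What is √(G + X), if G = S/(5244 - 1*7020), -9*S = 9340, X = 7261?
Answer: √3220919301/666 ≈ 85.215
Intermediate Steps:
S = -9340/9 (S = -⅑*9340 = -9340/9 ≈ -1037.8)
G = 2335/3996 (G = -9340/(9*(5244 - 1*7020)) = -9340/(9*(5244 - 7020)) = -9340/9/(-1776) = -9340/9*(-1/1776) = 2335/3996 ≈ 0.58433)
√(G + X) = √(2335/3996 + 7261) = √(29017291/3996) = √3220919301/666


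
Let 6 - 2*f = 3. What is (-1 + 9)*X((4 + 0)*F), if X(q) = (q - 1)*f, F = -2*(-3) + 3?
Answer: 420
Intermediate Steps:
f = 3/2 (f = 3 - 1/2*3 = 3 - 3/2 = 3/2 ≈ 1.5000)
F = 9 (F = 6 + 3 = 9)
X(q) = -3/2 + 3*q/2 (X(q) = (q - 1)*(3/2) = (-1 + q)*(3/2) = -3/2 + 3*q/2)
(-1 + 9)*X((4 + 0)*F) = (-1 + 9)*(-3/2 + 3*((4 + 0)*9)/2) = 8*(-3/2 + 3*(4*9)/2) = 8*(-3/2 + (3/2)*36) = 8*(-3/2 + 54) = 8*(105/2) = 420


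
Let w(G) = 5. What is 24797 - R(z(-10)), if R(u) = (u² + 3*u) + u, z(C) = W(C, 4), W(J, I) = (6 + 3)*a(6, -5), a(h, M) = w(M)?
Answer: 22592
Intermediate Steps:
a(h, M) = 5
W(J, I) = 45 (W(J, I) = (6 + 3)*5 = 9*5 = 45)
z(C) = 45
R(u) = u² + 4*u
24797 - R(z(-10)) = 24797 - 45*(4 + 45) = 24797 - 45*49 = 24797 - 1*2205 = 24797 - 2205 = 22592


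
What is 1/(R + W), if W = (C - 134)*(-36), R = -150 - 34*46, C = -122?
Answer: 1/7502 ≈ 0.00013330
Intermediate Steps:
R = -1714 (R = -150 - 1564 = -1714)
W = 9216 (W = (-122 - 134)*(-36) = -256*(-36) = 9216)
1/(R + W) = 1/(-1714 + 9216) = 1/7502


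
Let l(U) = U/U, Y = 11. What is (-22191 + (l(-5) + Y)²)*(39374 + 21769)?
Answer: -1348019721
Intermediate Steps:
l(U) = 1
(-22191 + (l(-5) + Y)²)*(39374 + 21769) = (-22191 + (1 + 11)²)*(39374 + 21769) = (-22191 + 12²)*61143 = (-22191 + 144)*61143 = -22047*61143 = -1348019721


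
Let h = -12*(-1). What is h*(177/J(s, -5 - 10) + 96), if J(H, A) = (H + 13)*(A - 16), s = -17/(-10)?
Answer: 1742808/1519 ≈ 1147.3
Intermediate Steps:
s = 17/10 (s = -17*(-⅒) = 17/10 ≈ 1.7000)
h = 12
J(H, A) = (-16 + A)*(13 + H) (J(H, A) = (13 + H)*(-16 + A) = (-16 + A)*(13 + H))
h*(177/J(s, -5 - 10) + 96) = 12*(177/(-208 - 16*17/10 + 13*(-5 - 10) + (-5 - 10)*(17/10)) + 96) = 12*(177/(-208 - 136/5 + 13*(-15) - 15*17/10) + 96) = 12*(177/(-208 - 136/5 - 195 - 51/2) + 96) = 12*(177/(-4557/10) + 96) = 12*(177*(-10/4557) + 96) = 12*(-590/1519 + 96) = 12*(145234/1519) = 1742808/1519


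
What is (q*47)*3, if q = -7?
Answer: -987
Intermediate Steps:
(q*47)*3 = -7*47*3 = -329*3 = -987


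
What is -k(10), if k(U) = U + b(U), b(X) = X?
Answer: -20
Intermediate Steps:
k(U) = 2*U (k(U) = U + U = 2*U)
-k(10) = -2*10 = -1*20 = -20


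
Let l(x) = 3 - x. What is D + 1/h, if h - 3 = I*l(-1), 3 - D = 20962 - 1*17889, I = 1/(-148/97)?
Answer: -42943/14 ≈ -3067.4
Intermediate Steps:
I = -97/148 (I = 1/(-148*1/97) = 1/(-148/97) = -97/148 ≈ -0.65541)
D = -3070 (D = 3 - (20962 - 1*17889) = 3 - (20962 - 17889) = 3 - 1*3073 = 3 - 3073 = -3070)
h = 14/37 (h = 3 - 97*(3 - 1*(-1))/148 = 3 - 97*(3 + 1)/148 = 3 - 97/148*4 = 3 - 97/37 = 14/37 ≈ 0.37838)
D + 1/h = -3070 + 1/(14/37) = -3070 + 37/14 = -42943/14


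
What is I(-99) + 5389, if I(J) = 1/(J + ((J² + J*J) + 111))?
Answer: 105699847/19614 ≈ 5389.0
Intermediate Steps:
I(J) = 1/(111 + J + 2*J²) (I(J) = 1/(J + ((J² + J²) + 111)) = 1/(J + (2*J² + 111)) = 1/(J + (111 + 2*J²)) = 1/(111 + J + 2*J²))
I(-99) + 5389 = 1/(111 - 99 + 2*(-99)²) + 5389 = 1/(111 - 99 + 2*9801) + 5389 = 1/(111 - 99 + 19602) + 5389 = 1/19614 + 5389 = 105699847/19614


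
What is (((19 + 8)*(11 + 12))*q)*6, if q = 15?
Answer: 55890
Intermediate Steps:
(((19 + 8)*(11 + 12))*q)*6 = (((19 + 8)*(11 + 12))*15)*6 = ((27*23)*15)*6 = (621*15)*6 = 9315*6 = 55890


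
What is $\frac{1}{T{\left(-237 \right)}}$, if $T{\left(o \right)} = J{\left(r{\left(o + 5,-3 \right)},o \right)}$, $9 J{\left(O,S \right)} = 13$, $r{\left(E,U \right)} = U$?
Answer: $\frac{9}{13} \approx 0.69231$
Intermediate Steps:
$J{\left(O,S \right)} = \frac{13}{9}$ ($J{\left(O,S \right)} = \frac{1}{9} \cdot 13 = \frac{13}{9}$)
$T{\left(o \right)} = \frac{13}{9}$
$\frac{1}{T{\left(-237 \right)}} = \frac{1}{\frac{13}{9}} = \frac{9}{13}$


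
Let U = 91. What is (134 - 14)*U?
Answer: 10920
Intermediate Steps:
(134 - 14)*U = (134 - 14)*91 = 120*91 = 10920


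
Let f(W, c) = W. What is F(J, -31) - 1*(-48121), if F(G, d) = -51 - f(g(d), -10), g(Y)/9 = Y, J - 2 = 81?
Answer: 48349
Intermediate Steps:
J = 83 (J = 2 + 81 = 83)
g(Y) = 9*Y
F(G, d) = -51 - 9*d
F(J, -31) - 1*(-48121) = (-51 - 9*(-31)) - 1*(-48121) = (-51 + 279) + 48121 = 228 + 48121 = 48349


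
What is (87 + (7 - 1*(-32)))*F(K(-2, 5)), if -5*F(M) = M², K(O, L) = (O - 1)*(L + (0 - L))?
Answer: 0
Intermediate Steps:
K(O, L) = 0 (K(O, L) = (-1 + O)*(L - L) = (-1 + O)*0 = 0)
F(M) = -M²/5
(87 + (7 - 1*(-32)))*F(K(-2, 5)) = (87 + (7 - 1*(-32)))*(-⅕*0²) = (87 + (7 + 32))*(-⅕*0) = (87 + 39)*0 = 126*0 = 0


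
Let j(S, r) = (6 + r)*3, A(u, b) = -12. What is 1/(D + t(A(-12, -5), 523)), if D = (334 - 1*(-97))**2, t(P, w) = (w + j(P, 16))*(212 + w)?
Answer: 1/618676 ≈ 1.6164e-6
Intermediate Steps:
j(S, r) = 18 + 3*r
t(P, w) = (66 + w)*(212 + w) (t(P, w) = (w + (18 + 3*16))*(212 + w) = (w + (18 + 48))*(212 + w) = (w + 66)*(212 + w) = (66 + w)*(212 + w))
D = 185761 (D = (334 + 97)**2 = 431**2 = 185761)
1/(D + t(A(-12, -5), 523)) = 1/(185761 + (13992 + 523**2 + 278*523)) = 1/(185761 + (13992 + 273529 + 145394)) = 1/(185761 + 432915) = 1/618676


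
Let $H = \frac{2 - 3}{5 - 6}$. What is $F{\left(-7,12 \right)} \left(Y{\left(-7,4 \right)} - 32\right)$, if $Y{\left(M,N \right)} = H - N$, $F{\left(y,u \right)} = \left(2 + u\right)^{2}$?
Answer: $-6860$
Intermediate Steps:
$H = 1$ ($H = - \frac{1}{-1} = \left(-1\right) \left(-1\right) = 1$)
$Y{\left(M,N \right)} = 1 - N$
$F{\left(-7,12 \right)} \left(Y{\left(-7,4 \right)} - 32\right) = \left(2 + 12\right)^{2} \left(\left(1 - 4\right) - 32\right) = 14^{2} \left(\left(1 - 4\right) - 32\right) = 196 \left(-3 - 32\right) = 196 \left(-35\right) = -6860$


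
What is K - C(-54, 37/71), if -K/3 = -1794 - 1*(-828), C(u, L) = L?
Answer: 205721/71 ≈ 2897.5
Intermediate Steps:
K = 2898 (K = -3*(-1794 - 1*(-828)) = -3*(-1794 + 828) = -3*(-966) = 2898)
K - C(-54, 37/71) = 2898 - 37/71 = 205721/71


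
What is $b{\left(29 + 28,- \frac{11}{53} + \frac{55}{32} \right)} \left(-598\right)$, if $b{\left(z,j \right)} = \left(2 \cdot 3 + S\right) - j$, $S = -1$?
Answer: $- \frac{1769183}{848} \approx -2086.3$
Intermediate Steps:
$b{\left(z,j \right)} = 5 - j$ ($b{\left(z,j \right)} = \left(2 \cdot 3 - 1\right) - j = \left(6 - 1\right) - j = 5 - j$)
$b{\left(29 + 28,- \frac{11}{53} + \frac{55}{32} \right)} \left(-598\right) = \left(5 - \left(- \frac{11}{53} + \frac{55}{32}\right)\right) \left(-598\right) = \left(5 - \frac{2563}{1696}\right) \left(-598\right) = \frac{5917}{1696} \left(-598\right) = - \frac{1769183}{848}$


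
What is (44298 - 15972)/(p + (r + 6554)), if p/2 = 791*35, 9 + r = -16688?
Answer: 28326/45227 ≈ 0.62631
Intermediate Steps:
r = -16697 (r = -9 - 16688 = -16697)
p = 55370 (p = 2*(791*35) = 2*27685 = 55370)
(44298 - 15972)/(p + (r + 6554)) = (44298 - 15972)/(55370 + (-16697 + 6554)) = 28326/(55370 - 10143) = 28326/45227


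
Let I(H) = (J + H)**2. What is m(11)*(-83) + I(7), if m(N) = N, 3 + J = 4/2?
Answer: -877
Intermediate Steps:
J = -1 (J = -3 + 4/2 = -3 + 4*(1/2) = -3 + 2 = -1)
I(H) = (-1 + H)**2
m(11)*(-83) + I(7) = 11*(-83) + (-1 + 7)**2 = -913 + 6**2 = -913 + 36 = -877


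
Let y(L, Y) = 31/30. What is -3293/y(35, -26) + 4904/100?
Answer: -2431744/775 ≈ -3137.7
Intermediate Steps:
y(L, Y) = 31/30 (y(L, Y) = 31*(1/30) = 31/30)
-3293/y(35, -26) + 4904/100 = -3293/31/30 + 4904/100 = -3293*30/31 + 4904*(1/100) = -98790/31 + 1226/25 = -2431744/775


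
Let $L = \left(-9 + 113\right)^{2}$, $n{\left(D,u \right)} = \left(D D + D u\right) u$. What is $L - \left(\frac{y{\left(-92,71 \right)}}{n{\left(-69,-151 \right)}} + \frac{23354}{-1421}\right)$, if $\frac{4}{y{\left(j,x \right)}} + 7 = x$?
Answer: $\frac{564532393604621}{52115004480} \approx 10832.0$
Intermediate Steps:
$y{\left(j,x \right)} = \frac{4}{-7 + x}$
$n{\left(D,u \right)} = u \left(D^{2} + D u\right)$ ($n{\left(D,u \right)} = \left(D^{2} + D u\right) u = u \left(D^{2} + D u\right)$)
$L = 10816$ ($L = 104^{2} = 10816$)
$L - \left(\frac{y{\left(-92,71 \right)}}{n{\left(-69,-151 \right)}} + \frac{23354}{-1421}\right) = 10816 - \left(\frac{4 \frac{1}{-7 + 71}}{\left(-69\right) \left(-151\right) \left(-69 - 151\right)} + \frac{23354}{-1421}\right) = 10816 - \left(\frac{4 \cdot \frac{1}{64}}{\left(-69\right) \left(-151\right) \left(-220\right)} + 23354 \left(- \frac{1}{1421}\right)\right) = 10816 - \left(\frac{4 \cdot \frac{1}{64}}{-2292180} - \frac{23354}{1421}\right) = 10816 - \left(\frac{1}{16} \left(- \frac{1}{2292180}\right) - \frac{23354}{1421}\right) = 10816 - \left(- \frac{1}{36674880} - \frac{23354}{1421}\right) = 10816 - - \frac{856505148941}{52115004480} = 10816 + \frac{856505148941}{52115004480} = \frac{564532393604621}{52115004480}$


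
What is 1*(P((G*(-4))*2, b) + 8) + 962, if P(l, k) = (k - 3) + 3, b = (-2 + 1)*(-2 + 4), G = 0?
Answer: 968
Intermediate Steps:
b = -2 (b = -1*2 = -2)
P(l, k) = k (P(l, k) = (-3 + k) + 3 = k)
1*(P((G*(-4))*2, b) + 8) + 962 = 1*(-2 + 8) + 962 = 1*6 + 962 = 6 + 962 = 968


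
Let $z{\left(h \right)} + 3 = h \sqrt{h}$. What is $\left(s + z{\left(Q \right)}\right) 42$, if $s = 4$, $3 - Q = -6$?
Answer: $1176$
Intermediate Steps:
$Q = 9$ ($Q = 3 - -6 = 3 + 6 = 9$)
$z{\left(h \right)} = -3 + h^{\frac{3}{2}}$ ($z{\left(h \right)} = -3 + h \sqrt{h} = -3 + h^{\frac{3}{2}}$)
$\left(s + z{\left(Q \right)}\right) 42 = \left(4 - \left(3 - 9^{\frac{3}{2}}\right)\right) 42 = \left(4 + \left(-3 + 27\right)\right) 42 = \left(4 + 24\right) 42 = 28 \cdot 42 = 1176$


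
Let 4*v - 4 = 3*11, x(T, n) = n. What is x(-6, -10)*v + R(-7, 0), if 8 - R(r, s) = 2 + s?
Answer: -173/2 ≈ -86.500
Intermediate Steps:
R(r, s) = 6 - s (R(r, s) = 8 - (2 + s) = 8 + (-2 - s) = 6 - s)
v = 37/4 (v = 1 + (3*11)/4 = 1 + (1/4)*33 = 1 + 33/4 = 37/4 ≈ 9.2500)
x(-6, -10)*v + R(-7, 0) = -10*37/4 + (6 - 1*0) = -185/2 + (6 + 0) = -185/2 + 6 = -173/2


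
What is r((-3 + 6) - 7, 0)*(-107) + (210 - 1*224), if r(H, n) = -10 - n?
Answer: 1056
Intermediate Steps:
r((-3 + 6) - 7, 0)*(-107) + (210 - 1*224) = (-10 - 1*0)*(-107) + (210 - 1*224) = (-10 + 0)*(-107) + (210 - 224) = -10*(-107) - 14 = 1070 - 14 = 1056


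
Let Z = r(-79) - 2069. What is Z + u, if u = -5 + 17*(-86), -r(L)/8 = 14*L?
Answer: 5312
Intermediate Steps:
r(L) = -112*L
u = -1467 (u = -5 - 1462 = -1467)
Z = 6779 (Z = -112*(-79) - 2069 = 8848 - 2069 = 6779)
Z + u = 6779 - 1467 = 5312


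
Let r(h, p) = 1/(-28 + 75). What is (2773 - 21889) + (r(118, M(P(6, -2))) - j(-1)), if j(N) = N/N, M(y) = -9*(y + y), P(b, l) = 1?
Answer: -898498/47 ≈ -19117.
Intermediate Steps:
M(y) = -18*y
r(h, p) = 1/47
j(N) = 1
(2773 - 21889) + (r(118, M(P(6, -2))) - j(-1)) = (2773 - 21889) + (1/47 - 1*1) = -19116 + (1/47 - 1) = -19116 - 46/47 = -898498/47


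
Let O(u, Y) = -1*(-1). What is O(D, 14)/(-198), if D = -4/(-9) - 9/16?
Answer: -1/198 ≈ -0.0050505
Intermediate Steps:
D = -17/144 (D = -4*(-⅑) - 9*1/16 = 4/9 - 9/16 = -17/144 ≈ -0.11806)
O(u, Y) = 1
O(D, 14)/(-198) = 1/(-198) = 1*(-1/198) = -1/198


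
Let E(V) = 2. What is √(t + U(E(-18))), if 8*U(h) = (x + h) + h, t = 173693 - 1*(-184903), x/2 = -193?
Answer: √1434193/2 ≈ 598.79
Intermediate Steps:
x = -386 (x = 2*(-193) = -386)
t = 358596 (t = 173693 + 184903 = 358596)
U(h) = -193/4 + h/4 (U(h) = ((-386 + h) + h)/8 = (-386 + 2*h)/8 = -193/4 + h/4)
√(t + U(E(-18))) = √(358596 + (-193/4 + (¼)*2)) = √(358596 + (-193/4 + ½)) = √(358596 - 191/4) = √(1434193/4) = √1434193/2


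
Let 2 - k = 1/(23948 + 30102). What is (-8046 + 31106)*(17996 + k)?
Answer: 2243258119094/5405 ≈ 4.1503e+8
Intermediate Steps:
k = 108099/54050 (k = 2 - 1/(23948 + 30102) = 2 - 1/54050 = 108099/54050 ≈ 2.0000)
(-8046 + 31106)*(17996 + k) = (-8046 + 31106)*(17996 + 108099/54050) = 23060*(972791899/54050) = 2243258119094/5405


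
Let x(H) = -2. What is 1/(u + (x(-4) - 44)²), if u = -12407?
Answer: -1/10291 ≈ -9.7172e-5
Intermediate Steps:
1/(u + (x(-4) - 44)²) = 1/(-12407 + (-2 - 44)²) = 1/(-12407 + (-46)²) = 1/(-12407 + 2116) = 1/(-10291) = -1/10291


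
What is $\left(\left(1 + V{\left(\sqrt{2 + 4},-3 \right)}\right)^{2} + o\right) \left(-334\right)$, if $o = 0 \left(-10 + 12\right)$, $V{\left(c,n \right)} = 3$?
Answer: $-5344$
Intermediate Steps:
$o = 0$ ($o = 0 \cdot 2 = 0$)
$\left(\left(1 + V{\left(\sqrt{2 + 4},-3 \right)}\right)^{2} + o\right) \left(-334\right) = \left(\left(1 + 3\right)^{2} + 0\right) \left(-334\right) = \left(4^{2} + 0\right) \left(-334\right) = \left(16 + 0\right) \left(-334\right) = 16 \left(-334\right) = -5344$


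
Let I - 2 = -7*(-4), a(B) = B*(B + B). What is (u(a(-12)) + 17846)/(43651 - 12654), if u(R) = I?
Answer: 17876/30997 ≈ 0.57670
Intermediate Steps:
a(B) = 2*B² (a(B) = B*(2*B) = 2*B²)
I = 30 (I = 2 - 7*(-4) = 2 + 28 = 30)
u(R) = 30
(u(a(-12)) + 17846)/(43651 - 12654) = (30 + 17846)/(43651 - 12654) = 17876/30997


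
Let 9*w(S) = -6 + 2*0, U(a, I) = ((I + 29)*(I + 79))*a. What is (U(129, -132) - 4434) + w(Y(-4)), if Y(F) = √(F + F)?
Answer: 2099329/3 ≈ 6.9978e+5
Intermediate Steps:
Y(F) = √2*√F (Y(F) = √(2*F) = √2*√F)
U(a, I) = a*(29 + I)*(79 + I) (U(a, I) = ((29 + I)*(79 + I))*a = a*(29 + I)*(79 + I))
w(S) = -⅔ (w(S) = (-6 + 2*0)/9 = (-6 + 0)/9 = (⅑)*(-6) = -⅔)
(U(129, -132) - 4434) + w(Y(-4)) = (129*(2291 + (-132)² + 108*(-132)) - 4434) - ⅔ = (129*(2291 + 17424 - 14256) - 4434) - ⅔ = (129*5459 - 4434) - ⅔ = (704211 - 4434) - ⅔ = 699777 - ⅔ = 2099329/3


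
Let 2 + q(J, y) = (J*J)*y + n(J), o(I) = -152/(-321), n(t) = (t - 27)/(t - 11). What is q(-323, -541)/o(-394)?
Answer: -1512842877681/12692 ≈ -1.1920e+8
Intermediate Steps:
n(t) = (-27 + t)/(-11 + t)
o(I) = 152/321 (o(I) = -152*(-1/321) = 152/321)
q(J, y) = -2 + y*J**2 + (-27 + J)/(-11 + J) (q(J, y) = -2 + ((J*J)*y + (-27 + J)/(-11 + J)) = -2 + (J**2*y + (-27 + J)/(-11 + J)) = -2 + (y*J**2 + (-27 + J)/(-11 + J)) = -2 + y*J**2 + (-27 + J)/(-11 + J))
q(-323, -541)/o(-394) = ((-27 - 323 + (-11 - 323)*(-2 - 541*(-323)**2))/(-11 - 323))/(152/321) = ((-27 - 323 - 334*(-2 - 541*104329))/(-334))*(321/152) = -(-27 - 323 - 334*(-2 - 56441989))/334*(321/152) = -(-27 - 323 - 334*(-56441991))/334*(321/152) = -(-27 - 323 + 18851624994)/334*(321/152) = -1/334*18851624644*(321/152) = -9425812322/167*321/152 = -1512842877681/12692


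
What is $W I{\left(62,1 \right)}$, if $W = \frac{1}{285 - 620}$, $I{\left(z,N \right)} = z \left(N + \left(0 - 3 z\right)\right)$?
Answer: $\frac{2294}{67} \approx 34.239$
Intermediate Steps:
$I{\left(z,N \right)} = z \left(N - 3 z\right)$
$W = - \frac{1}{335}$ ($W = \frac{1}{-335} = - \frac{1}{335} \approx -0.0029851$)
$W I{\left(62,1 \right)} = - \frac{62 \left(1 - 186\right)}{335} = - \frac{62 \left(-185\right)}{335} = \left(- \frac{1}{335}\right) \left(-11470\right) = \frac{2294}{67}$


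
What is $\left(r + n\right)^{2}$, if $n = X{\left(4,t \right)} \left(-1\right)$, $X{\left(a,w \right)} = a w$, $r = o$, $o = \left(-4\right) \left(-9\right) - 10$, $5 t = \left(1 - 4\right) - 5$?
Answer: $\frac{26244}{25} \approx 1049.8$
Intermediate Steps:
$t = - \frac{8}{5}$ ($t = \frac{\left(1 - 4\right) - 5}{5} = \frac{-3 - 5}{5} = \frac{1}{5} \left(-8\right) = - \frac{8}{5} \approx -1.6$)
$o = 26$ ($o = 36 - 10 = 26$)
$r = 26$
$n = \frac{32}{5}$ ($n = 4 \left(- \frac{8}{5}\right) \left(-1\right) = \left(- \frac{32}{5}\right) \left(-1\right) = \frac{32}{5} \approx 6.4$)
$\left(r + n\right)^{2} = \left(26 + \frac{32}{5}\right)^{2} = \left(\frac{162}{5}\right)^{2} = \frac{26244}{25}$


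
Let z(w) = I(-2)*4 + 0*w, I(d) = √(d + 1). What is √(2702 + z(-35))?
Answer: √(2702 + 4*I) ≈ 51.981 + 0.0385*I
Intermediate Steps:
I(d) = √(1 + d)
z(w) = 4*I (z(w) = √(1 - 2)*4 + 0*w = √(-1)*4 + 0 = I*4 + 0 = 4*I + 0 = 4*I)
√(2702 + z(-35)) = √(2702 + 4*I)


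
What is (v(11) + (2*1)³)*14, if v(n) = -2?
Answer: 84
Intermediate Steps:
(v(11) + (2*1)³)*14 = (-2 + (2*1)³)*14 = (-2 + 2³)*14 = (-2 + 8)*14 = 6*14 = 84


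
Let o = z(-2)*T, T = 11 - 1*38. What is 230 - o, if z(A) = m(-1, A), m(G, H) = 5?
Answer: 365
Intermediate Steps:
z(A) = 5
T = -27 (T = 11 - 38 = -27)
o = -135 (o = 5*(-27) = -135)
230 - o = 230 - 1*(-135) = 230 + 135 = 365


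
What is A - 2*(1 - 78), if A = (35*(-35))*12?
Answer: -14546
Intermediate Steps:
A = -14700 (A = -1225*12 = -14700)
A - 2*(1 - 78) = -14700 - 2*(1 - 78) = -14700 - 2*(-77) = -14700 + 154 = -14546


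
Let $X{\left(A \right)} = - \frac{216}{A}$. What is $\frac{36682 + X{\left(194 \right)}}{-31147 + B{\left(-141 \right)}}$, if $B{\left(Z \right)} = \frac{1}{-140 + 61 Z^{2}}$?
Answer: $- \frac{2157245068823}{1831790842281} \approx -1.1777$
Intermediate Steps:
$\frac{36682 + X{\left(194 \right)}}{-31147 + B{\left(-141 \right)}} = \frac{36682 - \frac{216}{194}}{-31147 + \frac{1}{-140 + 61 \left(-141\right)^{2}}} = \frac{36682 - \frac{108}{97}}{-31147 + \frac{1}{-140 + 61 \cdot 19881}} = \frac{36682 - \frac{108}{97}}{-31147 + \frac{1}{-140 + 1212741}} = \frac{3558046}{97 \left(-31147 + \frac{1}{1212601}\right)} = \frac{3558046}{97 \left(- \frac{37768883346}{1212601}\right)} = \frac{3558046}{97} \left(- \frac{1212601}{37768883346}\right) = - \frac{2157245068823}{1831790842281}$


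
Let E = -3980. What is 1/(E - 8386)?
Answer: -1/12366 ≈ -8.0867e-5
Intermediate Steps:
1/(E - 8386) = 1/(-3980 - 8386) = 1/(-12366) = -1/12366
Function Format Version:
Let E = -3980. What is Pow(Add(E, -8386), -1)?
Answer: Rational(-1, 12366) ≈ -8.0867e-5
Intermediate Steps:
Pow(Add(E, -8386), -1) = Pow(Add(-3980, -8386), -1) = Pow(-12366, -1) = Rational(-1, 12366)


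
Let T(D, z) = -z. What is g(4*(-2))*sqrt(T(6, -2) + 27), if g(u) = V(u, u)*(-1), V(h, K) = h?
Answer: 8*sqrt(29) ≈ 43.081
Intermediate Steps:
g(u) = -u (g(u) = u*(-1) = -u)
g(4*(-2))*sqrt(T(6, -2) + 27) = (-4*(-2))*sqrt(-1*(-2) + 27) = (-1*(-8))*sqrt(2 + 27) = 8*sqrt(29)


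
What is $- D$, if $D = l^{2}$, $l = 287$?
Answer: $-82369$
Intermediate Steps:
$D = 82369$ ($D = 287^{2} = 82369$)
$- D = \left(-1\right) 82369 = -82369$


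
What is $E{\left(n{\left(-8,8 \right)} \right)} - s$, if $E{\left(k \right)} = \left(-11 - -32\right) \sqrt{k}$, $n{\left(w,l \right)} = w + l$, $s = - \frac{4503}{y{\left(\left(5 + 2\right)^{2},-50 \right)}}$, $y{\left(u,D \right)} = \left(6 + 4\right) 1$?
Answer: $\frac{4503}{10} \approx 450.3$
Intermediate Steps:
$y{\left(u,D \right)} = 10$ ($y{\left(u,D \right)} = 10 \cdot 1 = 10$)
$s = - \frac{4503}{10} \approx -450.3$
$n{\left(w,l \right)} = l + w$
$E{\left(k \right)} = 21 \sqrt{k}$ ($E{\left(k \right)} = \left(-11 + 32\right) \sqrt{k} = 21 \sqrt{k}$)
$E{\left(n{\left(-8,8 \right)} \right)} - s = 21 \sqrt{8 - 8} - - \frac{4503}{10} = 21 \sqrt{0} + \frac{4503}{10} = 21 \cdot 0 + \frac{4503}{10} = 0 + \frac{4503}{10} = \frac{4503}{10}$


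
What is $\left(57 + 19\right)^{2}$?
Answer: $5776$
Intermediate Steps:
$\left(57 + 19\right)^{2} = 76^{2} = 5776$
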